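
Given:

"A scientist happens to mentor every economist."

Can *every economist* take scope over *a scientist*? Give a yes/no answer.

*every economist* is the object of the infinitival complement of a raising predicate; raising infinitives are transparent for QR, so the two DPs are in effect clausemates.
Nothing blocks QR of the lower DP to a position above the higher one, so inverse scope is available.
Both orderings are possible: *a scientist* > *every economist* and *every economist* > *a scientist*.

Yes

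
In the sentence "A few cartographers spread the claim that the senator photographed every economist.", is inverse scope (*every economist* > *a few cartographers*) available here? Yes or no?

No

*every economist* is embedded in the complex NP *the claim that the senator photographed every economist*.
A that-clause complement to a noun is an island; QR cannot cross the NP boundary.
So *every economist* cannot raise high enough to outscope *a few cartographers*; only the surface ordering *a few cartographers* > *every economist* is available.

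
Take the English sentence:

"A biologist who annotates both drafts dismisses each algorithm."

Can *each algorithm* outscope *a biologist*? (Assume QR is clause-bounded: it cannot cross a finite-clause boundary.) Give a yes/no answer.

Yes

Although the sentence contains a relative clause (*who annotates both drafts*), *each algorithm* is outside it, in the matrix VP.
Clause-internal QR can adjoin the lower DP above the subject, yielding the inverse reading.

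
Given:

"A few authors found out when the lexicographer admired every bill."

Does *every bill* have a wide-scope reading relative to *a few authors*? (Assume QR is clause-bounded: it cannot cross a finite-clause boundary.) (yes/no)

No

The DP *every bill* is contained in the embedded question *when the lexicographer admired every bill*.
The wh-island constraint blocks QR out of an embedded interrogative.
*every bill* > *a few authors* would require crossing that boundary, which is illicit.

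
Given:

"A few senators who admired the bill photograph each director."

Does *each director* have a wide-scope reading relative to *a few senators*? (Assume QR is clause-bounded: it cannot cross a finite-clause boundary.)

Yes

*each director* sits in the matrix clause, not in the relative clause on *a few senators*.
QR within a single clause is free, so the lower quantifier may take scope over the higher one.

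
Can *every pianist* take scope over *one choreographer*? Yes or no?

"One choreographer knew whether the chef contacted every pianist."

No

*every pianist* sits inside the embedded question *whether the chef contacted every pianist*.
An indirect question is a wh-island; the filled [Spec,CP] blocks QR across the CP edge.
Hence only narrow scope for *every pianist* (under *one choreographer*) survives.
(Only the surface reading survives: one fixed choreographer with respect to all the relevant pianists.)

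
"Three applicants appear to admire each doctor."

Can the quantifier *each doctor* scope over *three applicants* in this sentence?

Infinitival complements of raising predicates do not block QR; *each doctor* and *three applicants* are effectively clausemates.
Clause-internal QR can adjoin the lower DP above the subject, yielding the inverse reading.

Yes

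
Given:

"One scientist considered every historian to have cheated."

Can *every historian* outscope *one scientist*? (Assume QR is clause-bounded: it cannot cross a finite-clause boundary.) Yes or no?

Yes

This is an ECM construction: *every historian* is the infinitival subject, Case-marked by the matrix verb, and the infinitive is transparent for QR.
Since no island is crossed, the inverse ordering is licensed alongside surface scope.
So *every historian* > *one scientist* is among the available readings.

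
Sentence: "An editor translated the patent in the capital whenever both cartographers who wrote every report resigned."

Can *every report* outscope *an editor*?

*every report* sits inside the relative clause *who wrote every report*, which is itself inside the adjunct *whenever both cartographers who wrote every report resigned*.
Even if one barrier were somehow void, the other would still block QR.
*every report* is confined to the island and cannot take scope over *an editor*.
(Only the surface reading survives: one fixed editor with respect to all the relevant reports.)

No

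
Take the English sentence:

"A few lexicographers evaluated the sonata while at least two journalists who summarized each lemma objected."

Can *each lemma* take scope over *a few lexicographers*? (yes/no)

No

*each lemma* occurs within the relative clause *who summarized each lemma*, which is itself inside the adjunct *while at least two journalists who summarized each lemma objected*.
Both the relative clause and the enclosing adjunct are scope islands; QR cannot cross either.
Hence only narrow scope for *each lemma* (under *a few lexicographers*) survives.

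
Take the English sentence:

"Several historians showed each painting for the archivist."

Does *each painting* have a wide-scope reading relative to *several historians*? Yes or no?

Both DPs are arguments of the same predicate; there is no clause or island boundary between them.
Clause-internal QR can adjoin the lower DP above the subject, yielding the inverse reading.
Both orderings are possible: *several historians* > *each painting* and *each painting* > *several historians*.

Yes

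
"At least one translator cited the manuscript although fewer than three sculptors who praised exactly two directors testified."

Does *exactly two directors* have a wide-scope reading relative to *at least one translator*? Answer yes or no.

Structurally, *exactly two directors* is inside the relative clause *who praised exactly two directors*, which is itself inside the adjunct *although fewer than three sculptors who praised exactly two directors testified*.
Nested islands: the RC island is itself inside an adjunct island, so wide scope is doubly excluded.
There is no licit LF on which *exactly two directors* c-commands *at least one translator*.

No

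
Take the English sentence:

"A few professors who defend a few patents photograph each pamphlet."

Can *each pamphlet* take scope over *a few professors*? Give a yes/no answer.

Yes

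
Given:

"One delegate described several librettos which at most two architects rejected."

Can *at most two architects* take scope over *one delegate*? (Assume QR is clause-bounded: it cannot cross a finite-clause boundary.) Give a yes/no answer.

The DP *at most two architects* is contained in the relative clause *which at most two architects rejected* modifying *several librettos*.
Quantifiers inside a relative clause are trapped there; the RC boundary blocks QR.
Hence only narrow scope for *at most two architects* (under *one delegate*) survives.

No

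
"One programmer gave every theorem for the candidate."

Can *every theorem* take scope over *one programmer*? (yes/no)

Yes

Both DPs are arguments of the same predicate; there is no clause or island boundary between them.
Nothing blocks QR of the lower DP to a position above the higher one, so inverse scope is available.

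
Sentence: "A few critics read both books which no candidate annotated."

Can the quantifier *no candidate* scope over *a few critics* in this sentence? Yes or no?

No

Structurally, *no candidate* is inside the relative clause *which no candidate annotated* modifying *both books*.
Relative clauses block scope extraction: QR cannot target a position outside the modified NP.
So *no candidate* cannot raise high enough to outscope *a few critics*; only the surface ordering *a few critics* > *no candidate* is available.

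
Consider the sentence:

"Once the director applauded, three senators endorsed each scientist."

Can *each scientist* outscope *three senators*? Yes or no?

Yes

Although there is an adjunct clause, *each scientist* is in the main clause, not inside the adjunct.
Since no island is crossed, the inverse ordering is licensed alongside surface scope.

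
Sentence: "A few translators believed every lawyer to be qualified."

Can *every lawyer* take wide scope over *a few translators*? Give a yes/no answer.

Yes

ECM infinitives lack a CP barrier, so *every lawyer* can QR over the matrix subject *a few translators*.
Clause-internal QR can adjoin the lower DP above the subject, yielding the inverse reading.
So *every lawyer* > *a few translators* is among the available readings.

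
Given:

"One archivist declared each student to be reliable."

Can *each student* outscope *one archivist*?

*each student* is an ECM subject; ECM complements are not islands, and the embedded quantifier may take matrix scope.
No island intervenes, so both surface and inverse scope are derivable.

Yes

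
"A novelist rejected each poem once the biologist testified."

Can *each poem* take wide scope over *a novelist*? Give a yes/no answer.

The adjunct island is irrelevant here — *each poem* and *a novelist* are both in the matrix clause.
Clause-internal QR can adjoin the lower DP above the subject, yielding the inverse reading.
The sentence is scopally ambiguous between *a novelist* > *each poem* and *each poem* > *a novelist*.

Yes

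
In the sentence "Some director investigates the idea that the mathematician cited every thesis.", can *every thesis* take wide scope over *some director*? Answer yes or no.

The target quantifier *every thesis* is part of the complex NP *the idea that the mathematician cited every thesis*.
Noun-complement clauses are scope islands (the Complex NP Constraint): a quantifier inside one cannot scope into the matrix.
So *every thesis* cannot raise high enough to outscope *some director*; only the surface ordering *some director* > *every thesis* is available.

No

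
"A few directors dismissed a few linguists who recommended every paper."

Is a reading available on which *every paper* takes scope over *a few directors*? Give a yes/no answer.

No

The DP *every paper* is contained in the relative clause *who recommended every paper* modifying *a few linguists*.
Relative clauses block scope extraction: QR cannot target a position outside the modified NP.
*every paper* is confined to the island and cannot take scope over *a few directors*.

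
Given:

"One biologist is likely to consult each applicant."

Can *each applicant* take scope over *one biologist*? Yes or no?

Yes

*each applicant* is the object of the infinitival complement of a raising predicate; raising infinitives are transparent for QR, so the two DPs are in effect clausemates.
Clause-internal QR can adjoin the lower DP above the subject, yielding the inverse reading.
The sentence is scopally ambiguous between *one biologist* > *each applicant* and *each applicant* > *one biologist*.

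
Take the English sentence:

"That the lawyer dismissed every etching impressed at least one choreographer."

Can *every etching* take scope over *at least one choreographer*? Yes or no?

No

*every etching* occurs within the sentential subject *that the lawyer dismissed every etching*.
Subjects — clausal subjects included — are islands for extraction, and QR is no exception.
*every etching* > *at least one choreographer* would require crossing that boundary, which is illicit.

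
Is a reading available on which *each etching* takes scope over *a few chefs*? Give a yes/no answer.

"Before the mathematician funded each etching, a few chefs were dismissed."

No

*each etching* occurs within the adjunct clause *before the mathematician funded each etching*.
Adjuncts are opaque for quantifier raising; a quantifier in an adjunct stays inside it.
So *each etching* cannot raise to a position above *a few chefs*.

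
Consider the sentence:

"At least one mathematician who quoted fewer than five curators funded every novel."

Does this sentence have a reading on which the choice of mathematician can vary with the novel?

The described interpretation is the *every novel* > *at least one mathematician* scoping.
Although the sentence contains a relative clause (*who quoted fewer than five curators*), *every novel* is outside it, in the matrix VP.
Since no island is crossed, the inverse ordering is licensed alongside surface scope.
Both orderings are possible: *at least one mathematician* > *every novel* and *every novel* > *at least one mathematician*.

Yes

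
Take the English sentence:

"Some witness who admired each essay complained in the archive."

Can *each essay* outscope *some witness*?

No

Structurally, *each essay* is inside the relative clause *who admired each essay*.
Relative clauses block scope extraction: QR cannot target a position outside the modified NP.
So *each essay* cannot raise high enough to outscope *some witness*; only the surface ordering *some witness* > *each essay* is available.
(Only the surface reading survives: one fixed witness with respect to all the relevant essays.)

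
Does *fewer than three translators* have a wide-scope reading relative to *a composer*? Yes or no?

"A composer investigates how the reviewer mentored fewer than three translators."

No

*fewer than three translators* occurs within the embedded question *how the reviewer mentored fewer than three translators*.
The wh-island constraint blocks QR out of an embedded interrogative.
*fewer than three translators* > *a composer* would require crossing that boundary, which is illicit.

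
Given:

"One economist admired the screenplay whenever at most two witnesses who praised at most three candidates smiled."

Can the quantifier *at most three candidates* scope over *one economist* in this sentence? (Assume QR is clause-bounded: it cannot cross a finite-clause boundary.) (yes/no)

The DP *at most three candidates* is contained in the relative clause *who praised at most three candidates*, which is itself inside the adjunct *whenever at most two witnesses who praised at most three candidates smiled*.
Two island boundaries intervene — the relative clause and the adjunct. Either alone would block QR.
*at most three candidates* is confined to the island and cannot take scope over *one economist*.
(Only the surface reading survives: one fixed economist with respect to all the relevant candidates.)

No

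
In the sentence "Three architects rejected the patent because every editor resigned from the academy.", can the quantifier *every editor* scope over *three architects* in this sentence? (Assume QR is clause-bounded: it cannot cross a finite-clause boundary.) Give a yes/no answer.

The DP *every editor* is contained in the adjunct clause *because every editor resigned from the academy*.
Since the clause is an adjunct (not a complement), the Adjunct Condition blocks QR across its edge.
The inverse ordering *every editor* > *three architects* is therefore underivable.

No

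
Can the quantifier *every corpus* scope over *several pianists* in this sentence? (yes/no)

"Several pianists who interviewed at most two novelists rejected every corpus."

Yes

*every corpus* is a matrix argument; only *several pianists* is modified by the relative clause *who interviewed at most two novelists*, so the RC island is irrelevant to the target quantifier.
Ordinary QR to a clause-peripheral position gives the wide-scope LF for the lower DP.
So *every corpus* > *several pianists* is among the available readings.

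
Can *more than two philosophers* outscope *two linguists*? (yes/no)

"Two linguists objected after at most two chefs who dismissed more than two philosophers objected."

No

*more than two philosophers* is embedded in the relative clause *who dismissed more than two philosophers*, which is itself inside the adjunct *after at most two chefs who dismissed more than two philosophers objected*.
The quantifier would have to escape first the RC and then the adjunct — two independent island violations.
So *more than two philosophers* cannot raise to a position above *two linguists*.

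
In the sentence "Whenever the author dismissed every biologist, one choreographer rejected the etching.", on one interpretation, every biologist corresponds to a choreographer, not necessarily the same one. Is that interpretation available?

No

The paraphrase describes the scope ordering *every biologist* > *one choreographer*.
The DP *every biologist* is contained in the adjunct clause *whenever the author dismissed every biologist*.
Adjunct clauses are scope islands: a quantifier inside an adjunct cannot raise into the matrix clause.
*every biologist* > *one choreographer* would require crossing that boundary, which is illicit.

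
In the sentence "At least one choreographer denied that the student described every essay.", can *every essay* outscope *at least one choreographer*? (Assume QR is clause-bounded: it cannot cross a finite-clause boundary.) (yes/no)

The DP *every essay* is contained in the finite complement clause *that the student described every essay*.
Given the clause-boundedness assumption, QR cannot cross the finite CP into the matrix.
There is no licit LF on which *every essay* c-commands *at least one choreographer*.

No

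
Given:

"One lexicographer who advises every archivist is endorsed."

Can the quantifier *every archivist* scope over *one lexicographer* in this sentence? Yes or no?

No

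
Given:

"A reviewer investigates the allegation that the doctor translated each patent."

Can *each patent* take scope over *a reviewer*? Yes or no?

*each patent* occurs within the complex NP *the allegation that the doctor translated each patent*.
Noun-complement clauses are scope islands (the Complex NP Constraint): a quantifier inside one cannot scope into the matrix.
So the wide-scope reading for *each patent* is blocked.

No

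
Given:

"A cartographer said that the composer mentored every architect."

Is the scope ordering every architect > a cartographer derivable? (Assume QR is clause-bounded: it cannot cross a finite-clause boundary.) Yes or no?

No

The target quantifier *every architect* is part of the finite complement clause *that the composer mentored every architect*.
QR is clause-bounded, so the finite complement is a scope island for the embedded quantifier.
There is no licit LF on which *every architect* c-commands *a cartographer*.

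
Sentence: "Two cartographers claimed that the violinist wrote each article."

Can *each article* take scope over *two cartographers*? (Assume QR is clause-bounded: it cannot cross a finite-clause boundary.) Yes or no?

Structurally, *each article* is inside the finite complement clause *that the violinist wrote each article*.
Under clause-bounded QR, a quantifier in an embedded finite clause cannot raise into the matrix clause.
The inverse ordering *each article* > *two cartographers* is therefore underivable.

No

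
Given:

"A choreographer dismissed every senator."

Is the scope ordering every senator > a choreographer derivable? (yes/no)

Yes

Both DPs are arguments of the same predicate; there is no clause or island boundary between them.
Ordinary QR to a clause-peripheral position gives the wide-scope LF for the lower DP.
The sentence is scopally ambiguous between *a choreographer* > *every senator* and *every senator* > *a choreographer*.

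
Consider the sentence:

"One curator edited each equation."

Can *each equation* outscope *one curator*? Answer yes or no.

Yes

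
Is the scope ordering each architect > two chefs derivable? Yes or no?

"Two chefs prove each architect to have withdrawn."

Yes

ECM infinitives lack a CP barrier, so *each architect* can QR over the matrix subject *two chefs*.
Nothing blocks QR of the lower DP to a position above the higher one, so inverse scope is available.
Both orderings are possible: *two chefs* > *each architect* and *each architect* > *two chefs*.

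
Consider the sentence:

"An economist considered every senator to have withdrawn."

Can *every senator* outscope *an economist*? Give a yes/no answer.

This is an ECM construction: *every senator* is the infinitival subject, Case-marked by the matrix verb, and the infinitive is transparent for QR.
Ordinary QR to a clause-peripheral position gives the wide-scope LF for the lower DP.

Yes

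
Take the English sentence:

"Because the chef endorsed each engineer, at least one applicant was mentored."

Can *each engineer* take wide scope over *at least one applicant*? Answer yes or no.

*each engineer* occurs within the adjunct clause *because the chef endorsed each engineer*.
Scope out of an adjunct clause is unavailable: QR respects the adjunct-island constraint.
*each engineer* is confined to the island and cannot take scope over *at least one applicant*.

No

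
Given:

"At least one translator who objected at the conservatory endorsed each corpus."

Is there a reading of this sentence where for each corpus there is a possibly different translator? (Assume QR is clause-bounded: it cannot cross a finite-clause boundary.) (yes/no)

Yes

The described interpretation is the *each corpus* > *at least one translator* scoping.
*each corpus* is a matrix argument; only *at least one translator* is modified by the relative clause *who objected at the conservatory*, so the RC island is irrelevant to the target quantifier.
No island intervenes, so both surface and inverse scope are derivable.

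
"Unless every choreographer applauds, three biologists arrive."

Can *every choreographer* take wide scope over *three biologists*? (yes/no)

No

*every choreographer* is embedded in the adjunct clause *unless every choreographer applauds*.
The adjunct-island constraint bars QR out of an adverbial clause.
So *every choreographer* cannot raise to a position above *three biologists*.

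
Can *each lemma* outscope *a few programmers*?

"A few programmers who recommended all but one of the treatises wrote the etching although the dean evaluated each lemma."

*each lemma* occurs within the adjunct clause *although the dean evaluated each lemma*.
Since the clause is an adjunct (not a complement), the Adjunct Condition blocks QR across its edge.
So *each lemma* cannot raise high enough to outscope *a few programmers*; only the surface ordering *a few programmers* > *each lemma* is available.

No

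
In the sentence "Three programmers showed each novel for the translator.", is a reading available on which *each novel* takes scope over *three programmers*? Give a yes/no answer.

Both DPs are arguments of the same predicate; there is no clause or island boundary between them.
Ordinary QR to a clause-peripheral position gives the wide-scope LF for the lower DP.
Both orderings are possible: *three programmers* > *each novel* and *each novel* > *three programmers*.

Yes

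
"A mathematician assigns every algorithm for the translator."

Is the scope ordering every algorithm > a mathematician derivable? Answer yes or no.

Yes

*every algorithm* is the matrix object and *a mathematician* the matrix subject; the two are clausemates.
No island intervenes, so both surface and inverse scope are derivable.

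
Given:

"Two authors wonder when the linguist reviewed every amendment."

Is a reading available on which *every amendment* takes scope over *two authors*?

Structurally, *every amendment* is inside the embedded question *when the linguist reviewed every amendment*.
QR across an interrogative CP boundary is ruled out as a wh-island violation.
So *every amendment* cannot raise high enough to outscope *two authors*; only the surface ordering *two authors* > *every amendment* is available.

No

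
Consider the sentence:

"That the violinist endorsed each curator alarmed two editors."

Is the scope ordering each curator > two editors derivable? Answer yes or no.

*each curator* occurs within the sentential subject *that the violinist endorsed each curator*.
Sentential subjects are islands: a quantifier inside the subject clause cannot raise over the matrix predicate.
*each curator* > *two editors* would require crossing that boundary, which is illicit.

No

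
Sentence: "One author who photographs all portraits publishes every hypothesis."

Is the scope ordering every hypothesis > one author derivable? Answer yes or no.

Although the sentence contains a relative clause (*who photographs all portraits*), *every hypothesis* is outside it, in the matrix VP.
QR within a single clause is free, so the lower quantifier may take scope over the higher one.
Both orderings are possible: *one author* > *every hypothesis* and *every hypothesis* > *one author*.

Yes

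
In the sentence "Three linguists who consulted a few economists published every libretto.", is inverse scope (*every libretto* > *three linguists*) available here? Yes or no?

The RC *who consulted a few economists* is an island, but *every libretto* is not inside it — it is the matrix object, a clausemate of *three linguists*.
Ordinary QR to a clause-peripheral position gives the wide-scope LF for the lower DP.
So *every libretto* > *three linguists* is among the available readings.

Yes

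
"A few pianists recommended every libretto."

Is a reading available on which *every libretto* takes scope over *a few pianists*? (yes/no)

Yes

*every libretto* is the matrix object and *a few pianists* the matrix subject; the two are clausemates.
Clause-internal QR can adjoin the lower DP above the subject, yielding the inverse reading.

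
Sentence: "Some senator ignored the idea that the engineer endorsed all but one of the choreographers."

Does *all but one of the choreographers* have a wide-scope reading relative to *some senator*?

*all but one of the choreographers* sits inside the complex NP *the idea that the engineer endorsed all but one of the choreographers*.
A that-clause complement to a noun is an island; QR cannot cross the NP boundary.
So *all but one of the choreographers* cannot raise to a position above *some senator*.

No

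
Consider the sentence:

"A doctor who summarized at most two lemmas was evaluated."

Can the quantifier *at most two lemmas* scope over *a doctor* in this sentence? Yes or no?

No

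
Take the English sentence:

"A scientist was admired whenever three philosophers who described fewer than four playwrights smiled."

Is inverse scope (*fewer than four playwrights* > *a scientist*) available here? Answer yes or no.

No

*fewer than four playwrights* is embedded in the relative clause *who described fewer than four playwrights*, which is itself inside the adjunct *whenever three philosophers who described fewer than four playwrights smiled*.
Two island boundaries intervene — the relative clause and the adjunct. Either alone would block QR.
So *fewer than four playwrights* cannot raise high enough to outscope *a scientist*; only the surface ordering *a scientist* > *fewer than four playwrights* is available.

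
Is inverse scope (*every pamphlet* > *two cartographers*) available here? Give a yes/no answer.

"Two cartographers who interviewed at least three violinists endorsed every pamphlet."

Yes

*every pamphlet* sits in the matrix clause, not in the relative clause on *two cartographers*.
QR within a single clause is free, so the lower quantifier may take scope over the higher one.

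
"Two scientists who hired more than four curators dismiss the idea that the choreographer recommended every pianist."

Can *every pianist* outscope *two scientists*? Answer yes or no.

No

The DP *every pianist* is contained in the complex NP *the idea that the choreographer recommended every pianist*.
A that-clause complement to a noun is an island; QR cannot cross the NP boundary.
*every pianist* is confined to the island and cannot take scope over *two scientists*.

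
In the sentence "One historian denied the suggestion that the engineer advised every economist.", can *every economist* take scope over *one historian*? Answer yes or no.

No

*every economist* is embedded in the complex NP *the suggestion that the engineer advised every economist*.
The complex NP is opaque for QR — the quantifier is frozen inside the noun's complement.
So *every economist* cannot raise to a position above *one historian*.
(Only the surface reading survives: one fixed historian with respect to all the relevant economists.)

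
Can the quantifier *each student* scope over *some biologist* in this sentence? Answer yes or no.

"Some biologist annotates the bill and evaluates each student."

No

The DP *each student* is contained in one conjunct of the coordinate structure (*evaluates each student*).
A quantifier cannot raise out of one conjunct of a coordination across the whole coordinate structure — the CSC applies to QR.
The inverse ordering *each student* > *some biologist* is therefore underivable.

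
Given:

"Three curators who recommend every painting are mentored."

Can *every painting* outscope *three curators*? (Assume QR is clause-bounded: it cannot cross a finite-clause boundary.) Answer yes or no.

No

The target quantifier *every painting* is part of the relative clause *who recommend every painting*.
Relative clauses are scope islands: a quantifier cannot QR out of a relative clause to take scope in the matrix clause.
*every painting* > *three curators* would require crossing that boundary, which is illicit.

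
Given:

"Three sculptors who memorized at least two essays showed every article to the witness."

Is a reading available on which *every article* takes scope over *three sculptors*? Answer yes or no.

*every article* is a matrix argument; only *three sculptors* is modified by the relative clause *who memorized at least two essays*, so the RC island is irrelevant to the target quantifier.
With no island boundary between them, the object can take inverse scope over the subject via ordinary QR within the clause.

Yes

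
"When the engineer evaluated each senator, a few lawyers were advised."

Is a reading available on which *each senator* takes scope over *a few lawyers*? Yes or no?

No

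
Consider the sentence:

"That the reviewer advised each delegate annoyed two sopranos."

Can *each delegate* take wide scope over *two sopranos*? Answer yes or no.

The target quantifier *each delegate* is part of the sentential subject *that the reviewer advised each delegate*.
Subjects — clausal subjects included — are islands for extraction, and QR is no exception.
*each delegate* is confined to the island and cannot take scope over *two sopranos*.

No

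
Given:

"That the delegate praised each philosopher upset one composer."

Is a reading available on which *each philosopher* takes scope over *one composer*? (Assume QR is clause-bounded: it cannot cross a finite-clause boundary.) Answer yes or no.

*each philosopher* is embedded in the sentential subject *that the delegate praised each philosopher*.
The Sentential Subject Constraint rules out raising the quantifier out of the that-clause subject.
There is no licit LF on which *each philosopher* c-commands *one composer*.

No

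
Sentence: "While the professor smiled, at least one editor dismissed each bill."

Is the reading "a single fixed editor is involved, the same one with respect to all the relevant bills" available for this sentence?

Yes

This is the *at least one editor* > *each bill* reading.
Surface scope (*at least one editor* > *each bill*) is always derivable; islands only block QR, not in-situ interpretation.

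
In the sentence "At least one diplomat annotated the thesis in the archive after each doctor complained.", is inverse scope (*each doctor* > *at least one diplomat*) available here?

No

The target quantifier *each doctor* is part of the adjunct clause *after each doctor complained*.
Adverbial clauses are not L-marked, so they are barriers for QR — the quantifier cannot escape the adjunct.
*each doctor* > *at least one diplomat* would require crossing that boundary, which is illicit.
(Only the surface reading survives: one fixed diplomat with respect to all the relevant doctors.)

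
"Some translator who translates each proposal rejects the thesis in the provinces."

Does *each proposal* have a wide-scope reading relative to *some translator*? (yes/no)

*each proposal* sits inside the relative clause *who translates each proposal*.
The relative clause forms an island for QR, so the quantifier is confined to the head noun's restrictor.
The inverse ordering *each proposal* > *some translator* is therefore underivable.

No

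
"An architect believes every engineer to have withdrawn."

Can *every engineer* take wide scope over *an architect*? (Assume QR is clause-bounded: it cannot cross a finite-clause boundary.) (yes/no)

Yes

ECM infinitives lack a CP barrier, so *every engineer* can QR over the matrix subject *an architect*.
Clause-internal QR can adjoin the lower DP above the subject, yielding the inverse reading.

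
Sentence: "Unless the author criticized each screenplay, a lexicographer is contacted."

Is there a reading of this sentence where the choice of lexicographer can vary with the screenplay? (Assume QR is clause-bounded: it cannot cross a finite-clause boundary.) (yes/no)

No

That reading corresponds to *each screenplay* > *a lexicographer*.
*each screenplay* sits inside the adjunct clause *unless the author criticized each screenplay*.
The adjunct-island constraint bars QR out of an adverbial clause.
So *each screenplay* cannot raise to a position above *a lexicographer*.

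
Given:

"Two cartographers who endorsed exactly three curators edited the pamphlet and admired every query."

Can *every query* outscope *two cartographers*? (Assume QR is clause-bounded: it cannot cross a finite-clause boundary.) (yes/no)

No

*every query* occurs within one conjunct of the coordinate structure (*admired every query*).
Asymmetric QR out of one conjunct violates the Coordinate Structure Constraint.
There is no licit LF on which *every query* c-commands *two cartographers*.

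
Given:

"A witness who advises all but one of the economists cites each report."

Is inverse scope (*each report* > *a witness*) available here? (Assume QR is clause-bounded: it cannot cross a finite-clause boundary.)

Although the sentence contains a relative clause (*who advises all but one of the economists*), *each report* is outside it, in the matrix VP.
Nothing blocks QR of the lower DP to a position above the higher one, so inverse scope is available.
Both orderings are possible: *a witness* > *each report* and *each report* > *a witness*.

Yes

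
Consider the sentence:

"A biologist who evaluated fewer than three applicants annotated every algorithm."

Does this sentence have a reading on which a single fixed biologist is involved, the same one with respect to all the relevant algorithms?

The described interpretation is the *a biologist* > *every algorithm* scoping.
Surface scope (*a biologist* > *every algorithm*) is always derivable; islands only block QR, not in-situ interpretation.

Yes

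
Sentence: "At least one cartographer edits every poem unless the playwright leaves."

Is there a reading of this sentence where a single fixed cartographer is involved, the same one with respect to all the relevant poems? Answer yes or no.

Yes

The described interpretation is the *at least one cartographer* > *every poem* scoping.
Surface scope (*at least one cartographer* > *every poem*) is always derivable; islands only block QR, not in-situ interpretation.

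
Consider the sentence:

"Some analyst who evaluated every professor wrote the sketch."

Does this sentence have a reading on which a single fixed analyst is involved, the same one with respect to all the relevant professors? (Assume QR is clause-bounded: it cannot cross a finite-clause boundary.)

Yes

That reading corresponds to *some analyst* > *every professor*.
Nothing needs to raise for *some analyst* > *every professor*, so no island constraint is at stake.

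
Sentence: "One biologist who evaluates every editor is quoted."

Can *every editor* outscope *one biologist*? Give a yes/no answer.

No

The target quantifier *every editor* is part of the relative clause *who evaluates every editor*.
QR out of a relative clause is ruled out by the relative-clause island constraint.
The inverse ordering *every editor* > *one biologist* is therefore underivable.
(Only the surface reading survives: one fixed biologist with respect to all the relevant editors.)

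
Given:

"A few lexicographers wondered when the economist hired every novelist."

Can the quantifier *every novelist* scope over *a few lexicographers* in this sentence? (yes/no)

No

The target quantifier *every novelist* is part of the embedded question *when the economist hired every novelist*.
An indirect question is a wh-island; the filled [Spec,CP] blocks QR across the CP edge.
Hence only narrow scope for *every novelist* (under *a few lexicographers*) survives.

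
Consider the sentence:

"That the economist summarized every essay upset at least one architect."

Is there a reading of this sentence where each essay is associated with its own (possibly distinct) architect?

This is the *every essay* > *at least one architect* reading.
*every essay* is embedded in the sentential subject *that the economist summarized every essay*.
The subject-island constraint blocks QR out of a clausal subject.
So the wide-scope reading for *every essay* is blocked.

No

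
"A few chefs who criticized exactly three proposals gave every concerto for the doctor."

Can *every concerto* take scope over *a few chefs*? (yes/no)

The relative clause *who criticized exactly three proposals* modifies *a few chefs*, but *every concerto* is not inside that relative clause — it is an argument of the matrix verb.
Ordinary QR to a clause-peripheral position gives the wide-scope LF for the lower DP.
So *every concerto* > *a few chefs* is among the available readings.

Yes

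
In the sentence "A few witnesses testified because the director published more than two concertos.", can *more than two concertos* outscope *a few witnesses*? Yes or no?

The DP *more than two concertos* is contained in the adjunct clause *because the director published more than two concertos*.
Adverbial clauses are not L-marked, so they are barriers for QR — the quantifier cannot escape the adjunct.
The inverse ordering *more than two concertos* > *a few witnesses* is therefore underivable.

No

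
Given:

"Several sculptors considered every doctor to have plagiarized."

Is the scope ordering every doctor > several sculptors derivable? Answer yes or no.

Yes

ECM infinitives lack a CP barrier, so *every doctor* can QR over the matrix subject *several sculptors*.
Ordinary QR to a clause-peripheral position gives the wide-scope LF for the lower DP.
The sentence is scopally ambiguous between *several sculptors* > *every doctor* and *every doctor* > *several sculptors*.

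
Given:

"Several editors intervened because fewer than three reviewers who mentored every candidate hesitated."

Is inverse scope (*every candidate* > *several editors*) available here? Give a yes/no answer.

No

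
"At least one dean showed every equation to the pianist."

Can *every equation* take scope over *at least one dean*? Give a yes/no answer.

*at least one dean* and *every equation* are co-arguments of the matrix verb, with nothing but a clause-internal boundary between them.
Nothing blocks QR of the lower DP to a position above the higher one, so inverse scope is available.
The sentence is scopally ambiguous between *at least one dean* > *every equation* and *every equation* > *at least one dean*.

Yes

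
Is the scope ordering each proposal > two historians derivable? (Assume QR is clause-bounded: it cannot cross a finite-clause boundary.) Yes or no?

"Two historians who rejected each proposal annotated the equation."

*each proposal* occurs within the relative clause *who rejected each proposal*.
Quantifiers inside a relative clause are trapped there; the RC boundary blocks QR.
So *each proposal* cannot raise high enough to outscope *two historians*; only the surface ordering *two historians* > *each proposal* is available.

No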